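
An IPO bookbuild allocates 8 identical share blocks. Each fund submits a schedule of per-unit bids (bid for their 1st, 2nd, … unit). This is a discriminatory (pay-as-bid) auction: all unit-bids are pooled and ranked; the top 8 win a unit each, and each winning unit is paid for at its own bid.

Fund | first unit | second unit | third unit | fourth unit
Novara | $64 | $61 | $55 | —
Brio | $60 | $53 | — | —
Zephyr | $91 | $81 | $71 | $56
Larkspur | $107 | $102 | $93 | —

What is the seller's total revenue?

Total revenue: $670

Pooled unit-bids ranked (top 8): 107 (Larkspur-1), 102 (Larkspur-2), 93 (Larkspur-3), 91 (Zephyr-1), 81 (Zephyr-2), 71 (Zephyr-3), 64 (Novara-1), 61 (Novara-2)
Next rejected bid: $60 (not a price — pay-as-bid).
Each winning unit pays its own bid.
Revenue = 107 + 102 + 93 + 91 + 81 + 71 + 64 + 61 = $670.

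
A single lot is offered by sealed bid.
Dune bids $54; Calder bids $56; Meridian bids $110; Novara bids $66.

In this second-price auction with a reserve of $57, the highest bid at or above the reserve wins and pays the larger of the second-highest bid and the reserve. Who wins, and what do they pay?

Meridian pays $66

Bids ranked: 110 (Meridian) > 66 (Novara) > 56 (Calder) > 54 (Dune)
Highest eligible bid: Meridian at $110.
Second-highest bid $66 exceeds the reserve $57 → payment $66.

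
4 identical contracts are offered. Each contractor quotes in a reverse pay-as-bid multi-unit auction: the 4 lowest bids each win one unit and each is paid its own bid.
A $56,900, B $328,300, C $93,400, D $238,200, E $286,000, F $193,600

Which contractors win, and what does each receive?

Bids ranked low→high: 56,900 (A), 93,400 (C), 193,600 (F), 238,200 (D), 286,000 (E), 328,300 (B)
Lowest 4: A, C, F, D.
Each winner is paid its own bid: A $56,900, C $93,400, F $193,600, D $238,200.

A $56,900, C $93,400, F $193,600, D $238,200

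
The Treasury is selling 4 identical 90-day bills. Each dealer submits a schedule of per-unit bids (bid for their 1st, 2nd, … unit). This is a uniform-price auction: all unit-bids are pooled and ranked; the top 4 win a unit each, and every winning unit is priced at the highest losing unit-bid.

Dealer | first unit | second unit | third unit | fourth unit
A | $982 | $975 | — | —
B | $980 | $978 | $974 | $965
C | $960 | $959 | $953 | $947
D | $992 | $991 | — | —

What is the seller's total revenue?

Total revenue: $3,912

Merging the schedules and taking the best 4: 992 (D-1), 991 (D-2), 982 (A-1), 980 (B-1)
The (k+1)-th unit-bid is $978.
Allocation: A 1, B 1, D 2. Every unit priced at $978.
Revenue = 4 × 978 = $3,912.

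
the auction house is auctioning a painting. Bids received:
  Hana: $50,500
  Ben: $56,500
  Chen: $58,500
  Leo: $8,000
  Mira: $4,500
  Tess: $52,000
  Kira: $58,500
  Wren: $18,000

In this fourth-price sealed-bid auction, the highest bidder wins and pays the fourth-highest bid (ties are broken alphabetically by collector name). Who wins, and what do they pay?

Chen pays $52,000

Fourth-price sealed-bid auction: the highest bidder wins and pays the fourth-highest bid.
Bids in order: 58,500 (Chen) > 58,500 (Kira) > 56,500 (Ben) > 52,000 (Tess) > 50,500 (Hana) > 18,000 (Wren) > …
Tie at $58,500 → Chen wins by tie-break.
Chen wins; payment is bid #4 in the ranking = $52,000.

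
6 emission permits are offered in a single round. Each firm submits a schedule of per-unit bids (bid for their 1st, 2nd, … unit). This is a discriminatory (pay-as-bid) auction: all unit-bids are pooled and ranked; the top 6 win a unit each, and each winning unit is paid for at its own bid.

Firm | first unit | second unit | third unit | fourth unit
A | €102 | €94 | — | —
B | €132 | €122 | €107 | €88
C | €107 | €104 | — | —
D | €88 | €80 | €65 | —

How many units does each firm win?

Pooled unit-bids ranked (top 6): 132 (B-1), 122 (B-2), 107 (B-3), 107 (C-1), 104 (C-2), 102 (A-1)
Next rejected bid: €94 (not a price — pay-as-bid).
Allocation: A 1, B 3, C 2.

A 1, B 3, C 2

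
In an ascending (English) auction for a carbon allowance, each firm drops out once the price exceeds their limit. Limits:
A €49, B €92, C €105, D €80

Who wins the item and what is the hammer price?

C wins at €92

Limits in order: 105 (C) > 92 (B) > 80 (D) > 49 (A)
Once the price passes €92, only C is left; the hammer falls at B's limit of €92.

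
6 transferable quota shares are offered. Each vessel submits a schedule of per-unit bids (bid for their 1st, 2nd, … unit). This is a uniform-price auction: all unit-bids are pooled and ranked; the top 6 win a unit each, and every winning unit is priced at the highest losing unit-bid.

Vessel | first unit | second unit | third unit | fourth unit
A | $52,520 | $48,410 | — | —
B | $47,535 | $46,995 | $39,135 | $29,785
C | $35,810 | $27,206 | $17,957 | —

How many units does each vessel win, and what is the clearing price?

A 2, B 3, C 1; clearing price $29,785

All unit-bids, highest first — top 6: 52,520 (A-1), 48,410 (A-2), 47,535 (B-1), 46,995 (B-2), 39,135 (B-3), 35,810 (C-1)
Highest rejected unit-bid = $29,785.
Allocation: A 2, B 3, C 1.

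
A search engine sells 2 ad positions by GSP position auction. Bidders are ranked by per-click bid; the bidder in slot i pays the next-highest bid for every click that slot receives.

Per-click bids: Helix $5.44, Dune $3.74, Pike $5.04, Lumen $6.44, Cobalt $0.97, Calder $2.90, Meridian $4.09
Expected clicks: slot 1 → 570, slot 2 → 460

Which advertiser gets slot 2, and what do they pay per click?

Helix; $5.04 per click

Ranked by bid: $6.44 (Lumen) > $5.44 (Helix) > $5.04 (Pike) > …
Slot 2 goes to the second-ranked bidder, Helix, who pays the next bid down: $5.04/click.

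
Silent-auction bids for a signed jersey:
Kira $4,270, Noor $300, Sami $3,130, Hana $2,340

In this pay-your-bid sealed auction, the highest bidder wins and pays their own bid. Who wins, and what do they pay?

Kira pays $4,270

Pay-your-bid sealed auction: the highest bidder wins and pays their own bid.
Bids in order: 4,270 (Kira) > 3,130 (Sami) > 2,340 (Hana) > 300 (Noor)
Kira has the highest bid and pays exactly that: $4,270.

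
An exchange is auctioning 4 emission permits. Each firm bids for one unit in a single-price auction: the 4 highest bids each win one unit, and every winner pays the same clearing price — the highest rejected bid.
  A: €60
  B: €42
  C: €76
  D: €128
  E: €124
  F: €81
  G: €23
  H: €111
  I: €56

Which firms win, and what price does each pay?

D, E, H, F; each pays €76

Sorting: 128 (D), 124 (E), 111 (H), 81 (F), 76 (C), 60 (A), …
The 4 highest are D, E, H, F.
Highest unsuccessful bid: €76 → clearing price.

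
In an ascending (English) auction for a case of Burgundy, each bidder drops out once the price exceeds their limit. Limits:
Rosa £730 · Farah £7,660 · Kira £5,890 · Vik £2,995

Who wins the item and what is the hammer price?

Farah wins at £5,890

Rule: the price rises until one bidder remains; the winner pays the price at which the last rival dropped out.
Limits in order: 7,660 (Farah) > 5,890 (Kira) > 2,995 (Vik) > 730 (Rosa)
Bidding ends when Kira exits at £5,890; Farah takes it.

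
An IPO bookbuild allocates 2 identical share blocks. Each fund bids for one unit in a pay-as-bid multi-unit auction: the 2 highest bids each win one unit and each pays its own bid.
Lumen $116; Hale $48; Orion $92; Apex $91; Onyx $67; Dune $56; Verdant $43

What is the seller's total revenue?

Total revenue: $208

Bids ranked high→low: 116 (Lumen), 92 (Orion), 91 (Apex), 67 (Onyx), …
The 2 highest are Lumen, Orion.
Total revenue = 116 + 92 = $208.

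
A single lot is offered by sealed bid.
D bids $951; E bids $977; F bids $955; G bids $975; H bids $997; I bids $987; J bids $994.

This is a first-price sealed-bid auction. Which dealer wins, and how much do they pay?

Sorting bids: 997 (H) > 994 (J) > 987 (I) > 977 (E) > 975 (G) > 955 (F) > …
First-price: H pays what they bid, $997.

H pays $997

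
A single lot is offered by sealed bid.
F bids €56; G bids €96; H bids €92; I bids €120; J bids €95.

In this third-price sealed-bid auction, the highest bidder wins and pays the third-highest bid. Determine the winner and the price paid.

I pays €95

Bids ranked: 120 (I) > 96 (G) > 95 (J) > 92 (H) > 56 (F)
I is highest; pays the third-highest bid, €95.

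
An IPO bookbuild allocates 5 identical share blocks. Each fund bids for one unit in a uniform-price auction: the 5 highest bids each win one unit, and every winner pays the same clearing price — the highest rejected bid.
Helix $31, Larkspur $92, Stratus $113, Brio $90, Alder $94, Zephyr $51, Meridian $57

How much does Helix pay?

Helix pays $0

Bids ranked high→low: 113 (Stratus), 94 (Alder), 92 (Larkspur), 90 (Brio), 57 (Meridian), 51 (Zephyr), 31 (Helix)
Winners (5 units): Stratus, Alder, Larkspur, Brio, Meridian.
Clearing price = highest rejected bid = $51.
Helix does not win → pays $0.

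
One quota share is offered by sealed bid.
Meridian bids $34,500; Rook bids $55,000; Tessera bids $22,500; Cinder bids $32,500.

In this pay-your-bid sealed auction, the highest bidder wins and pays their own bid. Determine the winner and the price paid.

Rook pays $55,000

Bids in order: 55,000 (Rook) > 34,500 (Meridian) > 32,500 (Cinder) > 22,500 (Tessera)
Rook is highest → pays own bid, $55,000.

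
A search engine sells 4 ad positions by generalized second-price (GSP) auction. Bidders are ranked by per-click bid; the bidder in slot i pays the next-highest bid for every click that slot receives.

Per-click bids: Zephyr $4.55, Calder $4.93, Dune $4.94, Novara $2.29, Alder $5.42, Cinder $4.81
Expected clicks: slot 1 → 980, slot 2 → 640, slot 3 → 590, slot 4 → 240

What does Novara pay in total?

Novara pays $0.00

Sorting advertisers: $5.42 (Alder) > $4.94 (Dune) > $4.93 (Calder) > $4.81 (Cinder) > $4.55 (Zephyr) > …
Novara ranks below slot 4 → no slot, pays nothing.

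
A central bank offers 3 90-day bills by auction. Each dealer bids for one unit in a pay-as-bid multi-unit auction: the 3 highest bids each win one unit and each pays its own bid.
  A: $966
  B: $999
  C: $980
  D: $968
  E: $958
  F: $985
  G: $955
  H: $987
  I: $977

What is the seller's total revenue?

Total revenue: $2,971

Sorting: 999 (B), 987 (H), 985 (F), 980 (C), 977 (I), …
The 3 highest are B, H, F.
Total revenue = 999 + 987 + 985 = $2,971.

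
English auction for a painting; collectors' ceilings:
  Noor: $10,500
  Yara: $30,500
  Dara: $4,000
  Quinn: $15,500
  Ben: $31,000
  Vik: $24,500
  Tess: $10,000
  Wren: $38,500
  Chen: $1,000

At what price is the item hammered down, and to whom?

Ascending (English) auction: the price rises until one bidder remains; the winner pays the price at which the last rival dropped out.
Limits in order: 38,500 (Wren) > 31,000 (Ben) > 30,500 (Yara) > 24,500 (Vik) > 15,500 (Quinn) > 10,500 (Noor) > …
Bidding ends when Ben exits at $31,000; Wren takes it.

Wren wins at $31,000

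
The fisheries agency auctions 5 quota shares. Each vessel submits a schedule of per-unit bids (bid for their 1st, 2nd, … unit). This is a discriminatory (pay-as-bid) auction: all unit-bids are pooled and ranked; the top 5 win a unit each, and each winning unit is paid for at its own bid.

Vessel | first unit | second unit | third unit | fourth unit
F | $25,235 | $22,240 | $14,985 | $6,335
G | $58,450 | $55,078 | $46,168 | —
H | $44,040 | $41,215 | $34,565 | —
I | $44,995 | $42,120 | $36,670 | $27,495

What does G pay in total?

G pays $159,696

Merging the schedules and taking the best 5: 58,450 (G-1), 55,078 (G-2), 46,168 (G-3), 44,995 (I-1), 44,040 (H-1)
Next rejected bid: $42,120 (not a price — pay-as-bid).
G's winning unit-bids: 58,450 + 55,078 + 46,168 = $159,696.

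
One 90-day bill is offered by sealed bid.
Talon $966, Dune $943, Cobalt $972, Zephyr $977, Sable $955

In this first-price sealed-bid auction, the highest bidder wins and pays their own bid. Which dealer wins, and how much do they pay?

Bids in order: 977 (Zephyr) > 972 (Cobalt) > 966 (Talon) > 955 (Sable) > 943 (Dune)
First-price: Zephyr pays what they bid, $977.

Zephyr pays $977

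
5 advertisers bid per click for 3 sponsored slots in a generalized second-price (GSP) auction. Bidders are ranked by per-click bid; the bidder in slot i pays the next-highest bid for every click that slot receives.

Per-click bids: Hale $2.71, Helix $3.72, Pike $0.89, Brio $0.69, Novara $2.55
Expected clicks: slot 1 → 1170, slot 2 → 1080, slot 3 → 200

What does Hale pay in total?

Ranked by bid: $3.72 (Helix) > $2.71 (Hale) > $2.55 (Novara) > $0.89 (Pike) > …
Hale holds slot 2 → pays next bid $2.55 × 1080 clicks = $2754.00.

Hale pays $2754.00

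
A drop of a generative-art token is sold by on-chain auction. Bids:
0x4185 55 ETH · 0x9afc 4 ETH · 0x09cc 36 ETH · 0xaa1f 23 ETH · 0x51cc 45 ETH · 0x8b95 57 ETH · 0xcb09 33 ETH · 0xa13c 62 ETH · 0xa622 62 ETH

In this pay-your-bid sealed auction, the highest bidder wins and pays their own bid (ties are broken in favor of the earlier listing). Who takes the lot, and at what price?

Pay-your-bid sealed auction: the highest bidder wins and pays their own bid.
Sorting bids: 62 (0xa13c) > 62 (0xa622) > 57 (0x8b95) > 55 (0x4185) > 45 (0x51cc) > 36 (0x09cc) > …
0xa13c and 0xa622 tie at 62 ETH; tie-break gives it to 0xa13c.
0xa13c has the highest bid and pays exactly that: 62 ETH.

0xa13c pays 62 ETH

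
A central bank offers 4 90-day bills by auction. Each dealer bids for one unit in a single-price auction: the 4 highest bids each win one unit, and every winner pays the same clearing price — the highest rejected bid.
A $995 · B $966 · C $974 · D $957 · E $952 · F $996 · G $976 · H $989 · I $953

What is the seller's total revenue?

Total revenue: $3,896

Ordering the bids: 996 (F), 995 (A), 989 (H), 976 (G), 974 (C), 966 (B), …
Winners (4 units): F, A, H, G.
Highest unsuccessful bid: $974 → clearing price.
Total revenue = 4 × $974 = $3,896.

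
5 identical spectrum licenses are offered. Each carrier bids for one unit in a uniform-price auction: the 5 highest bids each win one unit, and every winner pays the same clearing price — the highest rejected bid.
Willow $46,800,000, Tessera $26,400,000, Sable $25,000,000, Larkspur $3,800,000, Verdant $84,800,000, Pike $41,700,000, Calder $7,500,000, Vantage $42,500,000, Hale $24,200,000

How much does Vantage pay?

Vantage pays $25,000,000

Ordering the bids: 84,800,000 (Verdant), 46,800,000 (Willow), 42,500,000 (Vantage), 41,700,000 (Pike), 26,400,000 (Tessera), 25,000,000 (Sable), 24,200,000 (Hale), …
The 5 highest are Verdant, Willow, Vantage, Pike, Tessera.
First losing bid is Sable's $25,000,000, which sets the uniform price.
Vantage wins → pays $25,000,000.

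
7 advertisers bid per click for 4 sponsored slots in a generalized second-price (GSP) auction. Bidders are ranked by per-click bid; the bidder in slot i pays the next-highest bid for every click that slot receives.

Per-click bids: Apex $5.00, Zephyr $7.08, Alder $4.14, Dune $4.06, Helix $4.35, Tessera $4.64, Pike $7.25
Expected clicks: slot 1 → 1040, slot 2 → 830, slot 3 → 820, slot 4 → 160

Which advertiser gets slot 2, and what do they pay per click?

Zephyr; $5.00 per click

Per-click bids in order: $7.25 (Pike) > $7.08 (Zephyr) > $5.00 (Apex) > $4.64 (Tessera) > $4.35 (Helix) > …
Slot 2 goes to the second-ranked bidder, Zephyr, who pays the next bid down: $5.00/click.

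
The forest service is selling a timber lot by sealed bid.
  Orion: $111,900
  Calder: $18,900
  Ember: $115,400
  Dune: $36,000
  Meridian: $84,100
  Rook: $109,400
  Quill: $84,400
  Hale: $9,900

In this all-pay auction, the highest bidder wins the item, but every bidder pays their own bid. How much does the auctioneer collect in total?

Rule: the highest bidder wins the item, but every bidder pays their own bid.
Bids ranked: 115,400 (Ember) > 111,900 (Orion) > 109,400 (Rook) > 84,400 (Quill) > 84,100 (Meridian) > 36,000 (Dune) > …
Ember wins with the top bid; all bids are sunk regardless.
Every bidder forfeits their bid regardless of winning.
Revenue = 111,900 + 18,900 + 115,400 + 36,000 + 84,100 + 109,400 + 84,400 + 9,900 = $570,000.

Total revenue: $570,000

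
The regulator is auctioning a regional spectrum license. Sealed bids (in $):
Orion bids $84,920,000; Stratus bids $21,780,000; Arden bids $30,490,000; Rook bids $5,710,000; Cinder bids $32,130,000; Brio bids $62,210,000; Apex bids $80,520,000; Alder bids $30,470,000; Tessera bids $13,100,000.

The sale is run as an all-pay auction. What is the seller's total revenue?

Sorting bids: 84,920,000 (Orion) > 80,520,000 (Apex) > 62,210,000 (Brio) > 32,130,000 (Cinder) > 30,490,000 (Arden) > 30,470,000 (Alder) > …
Orion wins with the top bid; all bids are sunk regardless.
Every bidder forfeits their bid regardless of winning.
Revenue = 84,920,000 + 21,780,000 + 30,490,000 + 5,710,000 + 32,130,000 + 62,210,000 + 80,520,000 + 30,470,000 + 13,100,000 = $361,330,000.

Total revenue: $361,330,000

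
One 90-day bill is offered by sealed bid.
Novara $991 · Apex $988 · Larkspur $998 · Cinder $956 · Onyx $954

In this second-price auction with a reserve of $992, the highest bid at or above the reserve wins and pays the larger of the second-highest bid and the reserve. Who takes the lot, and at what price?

Larkspur pays $992

Second-price auction with a reserve of $992: the highest bid at or above the reserve wins and pays the larger of the second-highest bid and the reserve.
Bids ranked: 998 (Larkspur) > 991 (Novara) > 988 (Apex) > 956 (Cinder) > 954 (Onyx)
Larkspur has the top bid at or above the reserve ($998).
max(second-highest $991, reserve $992) = $992.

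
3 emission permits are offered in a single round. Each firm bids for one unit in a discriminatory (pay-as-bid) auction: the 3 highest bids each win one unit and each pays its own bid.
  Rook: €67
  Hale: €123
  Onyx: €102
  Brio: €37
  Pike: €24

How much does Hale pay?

Sorting: 123 (Hale), 102 (Onyx), 67 (Rook), 37 (Brio), 24 (Pike)
The 3 highest are Hale, Onyx, Rook.
Hale wins → own bid €123.

Hale pays €123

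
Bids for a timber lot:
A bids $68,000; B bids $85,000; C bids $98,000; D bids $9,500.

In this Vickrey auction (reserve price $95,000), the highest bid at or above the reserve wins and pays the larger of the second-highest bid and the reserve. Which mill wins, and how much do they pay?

Sorting bids: 98,000 (C) > 85,000 (B) > 68,000 (A) > 9,500 (D)
C has the top bid at or above the reserve ($98,000).
max(second-highest $85,000, reserve $95,000) = $95,000.

C pays $95,000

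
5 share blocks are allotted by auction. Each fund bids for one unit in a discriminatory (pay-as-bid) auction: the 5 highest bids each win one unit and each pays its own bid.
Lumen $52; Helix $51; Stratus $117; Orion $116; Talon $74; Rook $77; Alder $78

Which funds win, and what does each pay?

Sorting: 117 (Stratus), 116 (Orion), 78 (Alder), 77 (Rook), 74 (Talon), 52 (Lumen), 51 (Helix)
Top 5: Stratus, Orion, Alder, Rook, Talon.
Each winner pays its own bid: Stratus $117, Orion $116, Alder $78, Rook $77, Talon $74.

Stratus $117, Orion $116, Alder $78, Rook $77, Talon $74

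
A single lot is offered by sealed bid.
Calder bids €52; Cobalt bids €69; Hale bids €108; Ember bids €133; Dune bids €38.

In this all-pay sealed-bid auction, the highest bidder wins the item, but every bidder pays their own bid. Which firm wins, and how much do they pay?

Ember pays €133

Sorting bids: 133 (Ember) > 108 (Hale) > 69 (Cobalt) > 52 (Calder) > 38 (Dune)
Ember is highest and takes the item; every bidder forfeits their bid.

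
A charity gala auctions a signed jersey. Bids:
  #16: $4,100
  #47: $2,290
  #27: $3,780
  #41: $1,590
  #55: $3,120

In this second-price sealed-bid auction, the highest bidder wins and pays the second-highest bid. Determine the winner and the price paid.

Bids in order: 4,100 (#16) > 3,780 (#27) > 3,120 (#55) > 2,290 (#47) > 1,590 (#41)
Second-price: #16 pays #27's bid of $3,780.

#16 pays $3,780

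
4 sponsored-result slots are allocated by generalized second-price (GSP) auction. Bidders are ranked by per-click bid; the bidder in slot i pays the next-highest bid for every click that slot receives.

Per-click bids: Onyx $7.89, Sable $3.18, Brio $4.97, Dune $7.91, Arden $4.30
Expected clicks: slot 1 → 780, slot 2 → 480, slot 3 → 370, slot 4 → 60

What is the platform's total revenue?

Ranked by bid: $7.91 (Dune) > $7.89 (Onyx) > $4.97 (Brio) > $4.30 (Arden) > $3.18 (Sable)
Slot 1: Dune pays $7.89 × 780 = $6154.20
Slot 2: Onyx pays $4.97 × 480 = $2385.60
Slot 3: Brio pays $4.30 × 370 = $1591.00
Slot 4: Arden pays $3.18 × 60 = $190.80
Total = $10321.60

Total revenue: $10321.60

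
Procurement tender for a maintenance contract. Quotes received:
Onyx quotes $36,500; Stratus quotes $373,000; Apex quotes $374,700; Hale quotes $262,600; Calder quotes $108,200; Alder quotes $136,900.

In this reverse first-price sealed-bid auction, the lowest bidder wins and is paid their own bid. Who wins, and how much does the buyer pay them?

Bids in order: 36,500 (Onyx) < 108,200 (Calder) < 136,900 (Alder) < 262,600 (Hale) < 373,000 (Stratus) < 374,700 (Apex)
Onyx is lowest → is paid own bid, $36,500.

Onyx is paid $36,500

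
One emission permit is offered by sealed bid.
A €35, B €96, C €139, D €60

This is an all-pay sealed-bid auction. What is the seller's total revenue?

Total revenue: €330

Rule: the highest bidder wins the item, but every bidder pays their own bid.
Bids in order: 139 (C) > 96 (B) > 60 (D) > 35 (A)
Every bidder forfeits their bid regardless of winning.
Revenue = 35 + 96 + 139 + 60 = €330.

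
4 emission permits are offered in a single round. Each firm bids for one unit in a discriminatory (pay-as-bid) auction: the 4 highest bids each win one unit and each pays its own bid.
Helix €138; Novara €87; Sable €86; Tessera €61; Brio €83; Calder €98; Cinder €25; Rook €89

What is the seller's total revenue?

Total revenue: €412

Sorting: 138 (Helix), 98 (Calder), 89 (Rook), 87 (Novara), 86 (Sable), 83 (Brio), …
Winners (4 units): Helix, Calder, Rook, Novara.
Total revenue = 138 + 98 + 89 + 87 = €412.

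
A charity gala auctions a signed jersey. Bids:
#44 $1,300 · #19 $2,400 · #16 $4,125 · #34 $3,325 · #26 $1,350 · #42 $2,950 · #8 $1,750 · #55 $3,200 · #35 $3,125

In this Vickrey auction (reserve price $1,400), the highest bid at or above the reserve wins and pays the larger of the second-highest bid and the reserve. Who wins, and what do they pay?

Bids in order: 4,125 (#16) > 3,325 (#34) > 3,200 (#55) > 3,125 (#35) > 2,950 (#42) > 2,400 (#19) > …
Highest eligible bid: #16 at $4,125.
Second-highest bid $3,325 exceeds the reserve $1,400 → payment $3,325.

#16 pays $3,325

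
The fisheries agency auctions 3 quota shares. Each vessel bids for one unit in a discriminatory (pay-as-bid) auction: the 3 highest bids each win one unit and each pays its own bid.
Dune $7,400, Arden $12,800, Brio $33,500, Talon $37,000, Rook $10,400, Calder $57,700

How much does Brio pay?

Ordering the bids: 57,700 (Calder), 37,000 (Talon), 33,500 (Brio), 12,800 (Arden), 10,400 (Rook), …
The 3 highest are Calder, Talon, Brio.
Brio wins → own bid $33,500.

Brio pays $33,500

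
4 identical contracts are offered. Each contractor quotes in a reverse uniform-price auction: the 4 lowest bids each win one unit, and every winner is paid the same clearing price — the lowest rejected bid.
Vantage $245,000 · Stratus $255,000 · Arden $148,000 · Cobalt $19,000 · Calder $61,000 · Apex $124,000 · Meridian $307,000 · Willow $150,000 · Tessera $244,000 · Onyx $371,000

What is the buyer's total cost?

Sorting: 19,000 (Cobalt), 61,000 (Calder), 124,000 (Apex), 148,000 (Arden), 150,000 (Willow), 244,000 (Tessera), …
Winners (4 units): Cobalt, Calder, Apex, Arden.
Clearing price = lowest rejected bid = $150,000.
Total cost = 4 × $150,000 = $600,000.

Total cost: $600,000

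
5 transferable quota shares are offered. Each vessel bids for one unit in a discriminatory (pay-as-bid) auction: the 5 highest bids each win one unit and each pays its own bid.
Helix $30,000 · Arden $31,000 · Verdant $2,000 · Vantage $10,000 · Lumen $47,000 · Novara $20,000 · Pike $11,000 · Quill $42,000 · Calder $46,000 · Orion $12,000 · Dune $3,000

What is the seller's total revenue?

Sorting: 47,000 (Lumen), 46,000 (Calder), 42,000 (Quill), 31,000 (Arden), 30,000 (Helix), 20,000 (Novara), 12,000 (Orion), …
Winners (5 units): Lumen, Calder, Quill, Arden, Helix.
Total revenue = 47,000 + 46,000 + 42,000 + 31,000 + 30,000 = $196,000.

Total revenue: $196,000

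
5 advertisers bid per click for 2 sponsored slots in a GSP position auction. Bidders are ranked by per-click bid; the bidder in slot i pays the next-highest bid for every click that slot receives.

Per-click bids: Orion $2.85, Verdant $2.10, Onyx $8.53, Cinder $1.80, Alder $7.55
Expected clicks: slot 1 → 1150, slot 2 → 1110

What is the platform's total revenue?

Ranked by bid: $8.53 (Onyx) > $7.55 (Alder) > $2.85 (Orion) > …
Slot 1: Onyx pays $7.55 × 1150 = $8682.50
Slot 2: Alder pays $2.85 × 1110 = $3163.50
Total = $11846.00

Total revenue: $11846.00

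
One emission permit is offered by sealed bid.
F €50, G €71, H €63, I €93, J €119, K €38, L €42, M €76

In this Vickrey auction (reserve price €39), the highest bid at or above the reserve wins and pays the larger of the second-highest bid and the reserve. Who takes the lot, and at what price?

Bids in order: 119 (J) > 93 (I) > 76 (M) > 71 (G) > 63 (H) > 50 (F) > …
J has the top bid at or above the reserve (€119).
max(second-highest €93, reserve €39) = €93; the reserve does not bind.

J pays €93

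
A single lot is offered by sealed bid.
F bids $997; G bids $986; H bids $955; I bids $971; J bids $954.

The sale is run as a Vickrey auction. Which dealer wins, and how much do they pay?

Rule: the highest bidder wins and pays the second-highest bid.
Bids in order: 997 (F) > 986 (G) > 971 (I) > 955 (H) > 954 (J)
Second-price: F pays G's bid of $986.

F pays $986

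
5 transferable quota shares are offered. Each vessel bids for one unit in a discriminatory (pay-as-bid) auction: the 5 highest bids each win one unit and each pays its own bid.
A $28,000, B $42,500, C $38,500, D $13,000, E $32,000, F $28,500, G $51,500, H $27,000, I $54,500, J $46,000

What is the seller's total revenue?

Sorting: 54,500 (I), 51,500 (G), 46,000 (J), 42,500 (B), 38,500 (C), 32,000 (E), 28,500 (F), …
Winners (5 units): I, G, J, B, C.
Total revenue = 54,500 + 51,500 + 46,000 + 42,500 + 38,500 = $233,000.

Total revenue: $233,000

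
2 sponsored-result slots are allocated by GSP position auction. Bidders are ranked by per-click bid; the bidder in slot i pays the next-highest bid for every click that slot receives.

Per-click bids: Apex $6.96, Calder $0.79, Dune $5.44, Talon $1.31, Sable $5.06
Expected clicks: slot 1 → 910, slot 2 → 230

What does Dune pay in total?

Sorting advertisers: $6.96 (Apex) > $5.44 (Dune) > $5.06 (Sable) > …
Dune holds slot 2 → pays next bid $5.06 × 230 clicks = $1163.80.

Dune pays $1163.80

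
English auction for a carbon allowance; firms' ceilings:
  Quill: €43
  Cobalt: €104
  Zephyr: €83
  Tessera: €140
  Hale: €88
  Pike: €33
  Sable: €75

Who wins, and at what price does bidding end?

Tessera wins at €104

Rule: the price rises until one bidder remains; the winner pays the price at which the last rival dropped out.
Limits ranked: 140 (Tessera) > 104 (Cobalt) > 88 (Hale) > 83 (Zephyr) > 75 (Sable) > 43 (Quill) > …
Cobalt is the last rival to drop out, at €104; Tessera remains and wins at that price.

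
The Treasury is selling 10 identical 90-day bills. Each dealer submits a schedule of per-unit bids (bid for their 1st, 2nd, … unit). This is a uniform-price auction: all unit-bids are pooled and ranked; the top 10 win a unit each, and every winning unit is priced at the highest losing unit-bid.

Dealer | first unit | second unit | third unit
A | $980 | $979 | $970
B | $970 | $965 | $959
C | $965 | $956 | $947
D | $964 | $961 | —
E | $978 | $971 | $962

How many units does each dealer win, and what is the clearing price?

A 3, B 2, C 1, D 1, E 3; clearing price $961

Pooled unit-bids ranked (top 10): 980 (A-1), 979 (A-2), 978 (E-1), 971 (E-2), 970 (A-3), 970 (B-1), 965 (B-2), 965 (C-1), 964 (D-1), 962 (E-3)
The (k+1)-th unit-bid is $961.
Allocation: A 3, B 2, C 1, D 1, E 3.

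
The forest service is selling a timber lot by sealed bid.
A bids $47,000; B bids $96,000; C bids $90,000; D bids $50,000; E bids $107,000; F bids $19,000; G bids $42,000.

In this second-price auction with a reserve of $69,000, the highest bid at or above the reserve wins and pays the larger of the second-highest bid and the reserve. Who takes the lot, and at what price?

E pays $96,000

Bids in order: 107,000 (E) > 96,000 (B) > 90,000 (C) > 50,000 (D) > 47,000 (A) > 42,000 (G) > …
Highest eligible bid: E at $107,000.
max(second-highest $96,000, reserve $69,000) = $96,000; the reserve does not bind.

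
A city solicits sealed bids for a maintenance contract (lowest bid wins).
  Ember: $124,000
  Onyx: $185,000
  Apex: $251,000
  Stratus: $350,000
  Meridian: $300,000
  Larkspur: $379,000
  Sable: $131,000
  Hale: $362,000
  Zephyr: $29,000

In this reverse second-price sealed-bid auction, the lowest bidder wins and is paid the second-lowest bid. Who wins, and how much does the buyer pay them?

Bids in order: 29,000 (Zephyr) < 124,000 (Ember) < 131,000 (Sable) < 185,000 (Onyx) < 251,000 (Apex) < 300,000 (Meridian) < …
Zephyr is lowest; is paid the second-lowest bid, $124,000.

Zephyr is paid $124,000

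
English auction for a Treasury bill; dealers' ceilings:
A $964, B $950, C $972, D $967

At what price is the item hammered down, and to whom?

Limits in order: 972 (C) > 967 (D) > 964 (A) > 950 (B)
Once the price passes $967, only C is left; the hammer falls at D's limit of $967.

C wins at $967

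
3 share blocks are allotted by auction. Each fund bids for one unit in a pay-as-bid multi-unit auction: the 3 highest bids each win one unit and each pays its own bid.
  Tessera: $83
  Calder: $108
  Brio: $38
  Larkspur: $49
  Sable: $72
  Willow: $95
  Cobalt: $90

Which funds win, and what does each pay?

Bids ranked high→low: 108 (Calder), 95 (Willow), 90 (Cobalt), 83 (Tessera), 72 (Sable), …
Top 3: Calder, Willow, Cobalt.
Each winner pays its own bid: Calder $108, Willow $95, Cobalt $90.

Calder $108, Willow $95, Cobalt $90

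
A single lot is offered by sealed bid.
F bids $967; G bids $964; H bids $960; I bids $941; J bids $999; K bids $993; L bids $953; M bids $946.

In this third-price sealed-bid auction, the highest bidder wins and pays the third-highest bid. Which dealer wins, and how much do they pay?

J pays $967

Third-price sealed-bid auction: the highest bidder wins and pays the third-highest bid.
Sorting bids: 999 (J) > 993 (K) > 967 (F) > 964 (G) > 960 (H) > 953 (L) > …
J is highest; pays the third-highest bid, $967.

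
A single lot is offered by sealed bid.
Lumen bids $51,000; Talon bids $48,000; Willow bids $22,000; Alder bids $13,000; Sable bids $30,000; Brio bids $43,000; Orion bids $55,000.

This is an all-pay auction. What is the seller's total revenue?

Total revenue: $262,000

All-pay auction: the highest bidder wins the item, but every bidder pays their own bid.
Sorting bids: 55,000 (Orion) > 51,000 (Lumen) > 48,000 (Talon) > 43,000 (Brio) > 30,000 (Sable) > 22,000 (Willow) > …
Every bidder forfeits their bid regardless of winning.
Revenue = 51,000 + 48,000 + 22,000 + 13,000 + 30,000 + 43,000 + 55,000 = $262,000.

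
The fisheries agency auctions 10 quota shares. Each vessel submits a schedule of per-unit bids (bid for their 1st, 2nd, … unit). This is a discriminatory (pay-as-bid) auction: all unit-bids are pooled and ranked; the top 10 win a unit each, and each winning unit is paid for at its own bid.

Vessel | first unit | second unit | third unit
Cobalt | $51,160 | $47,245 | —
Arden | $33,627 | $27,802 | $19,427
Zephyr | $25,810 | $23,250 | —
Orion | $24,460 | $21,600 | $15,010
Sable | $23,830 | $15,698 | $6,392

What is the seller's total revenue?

Merging the schedules and taking the best 10: 51,160 (Cobalt-1), 47,245 (Cobalt-2), 33,627 (Arden-1), 27,802 (Arden-2), 25,810 (Zephyr-1), 24,460 (Orion-1), 23,830 (Sable-1), 23,250 (Zephyr-2), 21,600 (Orion-2), 19,427 (Arden-3)
Next rejected bid: $15,698 (not a price — pay-as-bid).
Each winning unit pays its own bid.
Revenue = 51,160 + 47,245 + 33,627 + 27,802 + 25,810 + 24,460 + 23,830 + 23,250 + 21,600 + 19,427 = $298,211.

Total revenue: $298,211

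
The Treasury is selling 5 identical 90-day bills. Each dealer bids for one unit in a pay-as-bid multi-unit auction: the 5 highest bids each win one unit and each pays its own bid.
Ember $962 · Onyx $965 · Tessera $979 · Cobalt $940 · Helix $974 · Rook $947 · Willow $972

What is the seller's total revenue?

Sorting: 979 (Tessera), 974 (Helix), 972 (Willow), 965 (Onyx), 962 (Ember), 947 (Rook), 940 (Cobalt)
Winners (5 units): Tessera, Helix, Willow, Onyx, Ember.
Total revenue = 979 + 974 + 972 + 965 + 962 = $4,852.

Total revenue: $4,852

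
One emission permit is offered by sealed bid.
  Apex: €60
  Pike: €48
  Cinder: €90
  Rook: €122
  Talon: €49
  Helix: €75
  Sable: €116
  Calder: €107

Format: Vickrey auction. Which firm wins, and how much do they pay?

Rook pays €116

Rule: the highest bidder wins and pays the second-highest bid.
Sorting bids: 122 (Rook) > 116 (Sable) > 107 (Calder) > 90 (Cinder) > 75 (Helix) > 60 (Apex) > …
Rook wins with the highest bid; price is set by the runner-up at €116.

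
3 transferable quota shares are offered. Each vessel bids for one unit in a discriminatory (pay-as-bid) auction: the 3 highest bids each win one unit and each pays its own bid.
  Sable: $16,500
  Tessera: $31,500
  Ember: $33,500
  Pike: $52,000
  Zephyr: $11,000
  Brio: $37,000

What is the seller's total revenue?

Total revenue: $122,500

Ordering the bids: 52,000 (Pike), 37,000 (Brio), 33,500 (Ember), 31,500 (Tessera), 16,500 (Sable), …
The 3 highest are Pike, Brio, Ember.
Total revenue = 52,000 + 37,000 + 33,500 = $122,500.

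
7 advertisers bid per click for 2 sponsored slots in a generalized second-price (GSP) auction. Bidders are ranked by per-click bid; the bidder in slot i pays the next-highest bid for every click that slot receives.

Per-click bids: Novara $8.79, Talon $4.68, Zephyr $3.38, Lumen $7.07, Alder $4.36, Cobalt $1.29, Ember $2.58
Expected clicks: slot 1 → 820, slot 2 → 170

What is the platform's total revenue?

Sorting advertisers: $8.79 (Novara) > $7.07 (Lumen) > $4.68 (Talon) > …
Slot 1: Novara pays $7.07 × 820 = $5797.40
Slot 2: Lumen pays $4.68 × 170 = $795.60
Total = $6593.00

Total revenue: $6593.00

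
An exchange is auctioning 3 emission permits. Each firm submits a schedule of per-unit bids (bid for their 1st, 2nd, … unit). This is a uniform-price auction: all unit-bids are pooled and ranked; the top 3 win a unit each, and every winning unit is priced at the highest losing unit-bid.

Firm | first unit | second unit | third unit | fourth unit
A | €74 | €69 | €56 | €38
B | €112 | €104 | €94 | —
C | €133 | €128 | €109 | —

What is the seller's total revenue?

All unit-bids, highest first — top 3: 133 (C-1), 128 (C-2), 112 (B-1)
First bid not allocated: €109.
Allocation: B 1, C 2. Every unit priced at €109.
Revenue = 3 × 109 = €327.

Total revenue: €327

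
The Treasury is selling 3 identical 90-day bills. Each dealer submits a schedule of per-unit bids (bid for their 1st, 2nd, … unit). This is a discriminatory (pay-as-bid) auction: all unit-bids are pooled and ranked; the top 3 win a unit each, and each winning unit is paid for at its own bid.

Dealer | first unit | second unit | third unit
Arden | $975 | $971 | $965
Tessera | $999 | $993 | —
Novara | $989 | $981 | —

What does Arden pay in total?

Merging the schedules and taking the best 3: 999 (Tessera-1), 993 (Tessera-2), 989 (Novara-1)
Next rejected bid: $981 (not a price — pay-as-bid).
Arden wins no units.

Arden pays $0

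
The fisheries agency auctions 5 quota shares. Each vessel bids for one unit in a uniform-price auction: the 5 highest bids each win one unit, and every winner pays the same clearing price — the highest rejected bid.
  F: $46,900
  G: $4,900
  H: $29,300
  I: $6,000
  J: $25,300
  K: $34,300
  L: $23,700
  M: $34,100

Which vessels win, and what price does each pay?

F, K, M, H, J; each pays $23,700

Ordering the bids: 46,900 (F), 34,300 (K), 34,100 (M), 29,300 (H), 25,300 (J), 23,700 (L), 6,000 (I), …
Top 5: F, K, M, H, J.
Highest unsuccessful bid: $23,700 → clearing price.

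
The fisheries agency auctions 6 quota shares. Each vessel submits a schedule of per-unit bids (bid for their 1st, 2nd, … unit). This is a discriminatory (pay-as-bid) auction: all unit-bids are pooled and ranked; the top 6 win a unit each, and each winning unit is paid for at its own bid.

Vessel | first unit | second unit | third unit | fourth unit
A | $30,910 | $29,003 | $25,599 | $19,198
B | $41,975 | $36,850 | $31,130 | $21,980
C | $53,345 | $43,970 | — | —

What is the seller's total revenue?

Total revenue: $238,180

Pooled unit-bids ranked (top 6): 53,345 (C-1), 43,970 (C-2), 41,975 (B-1), 36,850 (B-2), 31,130 (B-3), 30,910 (A-1)
Next rejected bid: $29,003 (not a price — pay-as-bid).
Each winning unit pays its own bid.
Revenue = 53,345 + 43,970 + 41,975 + 36,850 + 31,130 + 30,910 = $238,180.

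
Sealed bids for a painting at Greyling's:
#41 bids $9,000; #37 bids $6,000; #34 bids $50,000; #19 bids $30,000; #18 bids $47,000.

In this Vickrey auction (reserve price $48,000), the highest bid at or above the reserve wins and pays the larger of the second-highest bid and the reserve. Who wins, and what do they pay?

Bids ranked: 50,000 (#34) > 47,000 (#18) > 30,000 (#19) > 9,000 (#41) > 6,000 (#37)
#34 has the top bid at or above the reserve ($50,000).
Second-highest bid $47,000 is below the reserve $48,000, so the reserve binds → payment $48,000.

#34 pays $48,000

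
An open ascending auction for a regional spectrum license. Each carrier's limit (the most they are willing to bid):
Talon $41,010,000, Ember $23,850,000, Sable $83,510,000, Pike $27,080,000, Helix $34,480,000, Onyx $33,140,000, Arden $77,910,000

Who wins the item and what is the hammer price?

Sable wins at $77,910,000

Limits ranked: 83,510,000 (Sable) > 77,910,000 (Arden) > 41,010,000 (Talon) > 34,480,000 (Helix) > 33,140,000 (Onyx) > 27,080,000 (Pike) > …
Once the price passes $77,910,000, only Sable is left; the hammer falls at Arden's limit of $77,910,000.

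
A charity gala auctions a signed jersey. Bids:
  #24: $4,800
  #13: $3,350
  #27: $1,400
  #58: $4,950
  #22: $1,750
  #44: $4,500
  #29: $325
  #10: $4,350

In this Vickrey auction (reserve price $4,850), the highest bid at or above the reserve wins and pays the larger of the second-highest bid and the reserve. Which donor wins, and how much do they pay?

Rule: the highest bid at or above the reserve wins and pays the larger of the second-highest bid and the reserve.
Bids ranked: 4,950 (#58) > 4,800 (#24) > 4,500 (#44) > 4,350 (#10) > 3,350 (#13) > 1,750 (#22) > …
Highest eligible bid: #58 at $4,950.
Second-highest bid $4,800 is below the reserve $4,850, so the reserve binds → payment $4,850.

#58 pays $4,850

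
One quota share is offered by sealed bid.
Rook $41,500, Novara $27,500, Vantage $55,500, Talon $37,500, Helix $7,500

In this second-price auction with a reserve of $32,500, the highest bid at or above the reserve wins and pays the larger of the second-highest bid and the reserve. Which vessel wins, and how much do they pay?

Vantage pays $41,500

Bids ranked: 55,500 (Vantage) > 41,500 (Rook) > 37,500 (Talon) > 27,500 (Novara) > 7,500 (Helix)
Vantage has the top bid at or above the reserve ($55,500).
Second-highest bid $41,500 exceeds the reserve $32,500 → payment $41,500.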